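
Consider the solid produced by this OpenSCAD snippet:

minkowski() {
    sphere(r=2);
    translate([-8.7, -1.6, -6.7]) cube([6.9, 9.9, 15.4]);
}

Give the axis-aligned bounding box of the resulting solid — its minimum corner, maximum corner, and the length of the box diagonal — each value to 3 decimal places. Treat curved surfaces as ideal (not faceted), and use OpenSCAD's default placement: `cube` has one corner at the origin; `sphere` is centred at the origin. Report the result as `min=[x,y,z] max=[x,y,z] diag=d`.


A = translate([-8.7, -1.6, -6.7]) cube([6.9, 9.9, 15.4]) → bbox [-8.7,-1.6,-6.7] .. [-1.8,8.3,8.7]
B = sphere(r=2) → bbox [-2,-2,-2] .. [2,2,2]
lo = A.lo+B.lo = [-8.7-2, -1.6-2, -6.7-2] = [-10.700,-3.600,-8.700]
hi = A.hi+B.hi = [-1.8+2, 8.3+2, 8.7+2] = [0.200,10.300,10.700]
diag = √(10.9²+13.9²+19.4²) = √688.38 = 26.237

min=[-10.700,-3.600,-8.700] max=[0.200,10.300,10.700] diag=26.237


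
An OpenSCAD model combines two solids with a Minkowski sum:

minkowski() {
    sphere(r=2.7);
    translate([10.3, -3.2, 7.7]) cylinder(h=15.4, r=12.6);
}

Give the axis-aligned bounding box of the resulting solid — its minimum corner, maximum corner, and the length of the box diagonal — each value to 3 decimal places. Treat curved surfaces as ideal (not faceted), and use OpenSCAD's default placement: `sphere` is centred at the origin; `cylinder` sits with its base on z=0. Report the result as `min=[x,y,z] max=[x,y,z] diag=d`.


A = translate([10.3, -3.2, 7.7]) cylinder(h=15.4, r=12.6) → bbox [-2.3,-15.8,7.7] .. [22.9,9.4,23.1]
B = sphere(r=2.7) → bbox [-2.7,-2.7,-2.7] .. [2.7,2.7,2.7]
lo = A.lo+B.lo = [-2.3-2.7, -15.8-2.7, 7.7-2.7] = [-5.000,-18.500,5.000]
hi = A.hi+B.hi = [22.9+2.7, 9.4+2.7, 23.1+2.7] = [25.600,12.100,25.800]
diag = √(30.6²+30.6²+20.8²) = √2305.36 = 48.014

min=[-5.000,-18.500,5.000] max=[25.600,12.100,25.800] diag=48.014


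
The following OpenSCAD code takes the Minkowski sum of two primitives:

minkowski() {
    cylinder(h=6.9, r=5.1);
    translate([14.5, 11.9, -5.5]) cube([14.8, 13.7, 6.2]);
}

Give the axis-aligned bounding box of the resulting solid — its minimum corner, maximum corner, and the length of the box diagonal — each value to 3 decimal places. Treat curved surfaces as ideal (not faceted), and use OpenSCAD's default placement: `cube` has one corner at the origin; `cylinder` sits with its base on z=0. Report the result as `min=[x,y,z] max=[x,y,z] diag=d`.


min=[9.400,6.800,-5.500] max=[34.400,30.700,7.600] diag=36.984

A = translate([14.5, 11.9, -5.5]) cube([14.8, 13.7, 6.2]) → bbox [14.5,11.9,-5.5] .. [29.3,25.6,0.7]
B = cylinder(h=6.9, r=5.1) → bbox [-5.1,-5.1,0] .. [5.1,5.1,6.9]
lo = A.lo+B.lo = [14.5-5.1, 11.9-5.1, -5.5+0] = [9.400,6.800,-5.500]
hi = A.hi+B.hi = [29.3+5.1, 25.6+5.1, 0.7+6.9] = [34.400,30.700,7.600]
diag = √(25²+23.9²+13.1²) = √1367.82 = 36.984


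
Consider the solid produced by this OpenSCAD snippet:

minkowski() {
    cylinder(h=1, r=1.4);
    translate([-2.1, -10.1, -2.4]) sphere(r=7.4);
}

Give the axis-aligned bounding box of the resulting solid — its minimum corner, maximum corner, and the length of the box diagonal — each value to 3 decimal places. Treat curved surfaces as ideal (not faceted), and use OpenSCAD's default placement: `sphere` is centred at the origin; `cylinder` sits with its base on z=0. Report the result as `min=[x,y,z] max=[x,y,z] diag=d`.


A = translate([-2.1, -10.1, -2.4]) sphere(r=7.4) → bbox [-9.5,-17.5,-9.8] .. [5.3,-2.7,5]
B = cylinder(h=1, r=1.4) → bbox [-1.4,-1.4,0] .. [1.4,1.4,1]
lo = A.lo+B.lo = [-9.5-1.4, -17.5-1.4, -9.8+0] = [-10.900,-18.900,-9.800]
hi = A.hi+B.hi = [5.3+1.4, -2.7+1.4, 5+1] = [6.700,-1.300,6.000]
diag = √(17.6²+17.6²+15.8²) = √869.16 = 29.482

min=[-10.900,-18.900,-9.800] max=[6.700,-1.300,6.000] diag=29.482


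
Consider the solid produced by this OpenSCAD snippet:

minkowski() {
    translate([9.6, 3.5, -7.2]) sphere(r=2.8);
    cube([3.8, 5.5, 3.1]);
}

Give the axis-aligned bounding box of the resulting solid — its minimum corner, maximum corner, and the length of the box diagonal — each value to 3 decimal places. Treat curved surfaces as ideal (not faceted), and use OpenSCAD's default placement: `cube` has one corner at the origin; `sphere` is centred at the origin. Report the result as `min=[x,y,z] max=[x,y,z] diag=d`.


A = translate([9.6, 3.5, -7.2]) sphere(r=2.8) → bbox [6.8,0.7,-10] .. [12.4,6.3,-4.4]
B = cube([3.8, 5.5, 3.1]) → bbox [0,0,0] .. [3.8,5.5,3.1]
lo = A.lo+B.lo = [6.8+0, 0.7+0, -10+0] = [6.800,0.700,-10.000]
hi = A.hi+B.hi = [12.4+3.8, 6.3+5.5, -4.4+3.1] = [16.200,11.800,-1.300]
diag = √(9.4²+11.1²+8.7²) = √287.26 = 16.949

min=[6.800,0.700,-10.000] max=[16.200,11.800,-1.300] diag=16.949


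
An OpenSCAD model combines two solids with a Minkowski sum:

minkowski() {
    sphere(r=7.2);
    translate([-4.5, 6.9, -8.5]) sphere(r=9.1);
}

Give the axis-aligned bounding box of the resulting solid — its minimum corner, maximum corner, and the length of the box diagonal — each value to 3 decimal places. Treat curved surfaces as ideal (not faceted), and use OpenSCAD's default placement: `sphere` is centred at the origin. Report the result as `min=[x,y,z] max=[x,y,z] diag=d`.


min=[-20.800,-9.400,-24.800] max=[11.800,23.200,7.800] diag=56.465

A = translate([-4.5, 6.9, -8.5]) sphere(r=9.1) → bbox [-13.6,-2.2,-17.6] .. [4.6,16,0.6]
B = sphere(r=7.2) → bbox [-7.2,-7.2,-7.2] .. [7.2,7.2,7.2]
lo = A.lo+B.lo = [-13.6-7.2, -2.2-7.2, -17.6-7.2] = [-20.800,-9.400,-24.800]
hi = A.hi+B.hi = [4.6+7.2, 16+7.2, 0.6+7.2] = [11.800,23.200,7.800]
diag = √(32.6²+32.6²+32.6²) = √3188.28 = 56.465


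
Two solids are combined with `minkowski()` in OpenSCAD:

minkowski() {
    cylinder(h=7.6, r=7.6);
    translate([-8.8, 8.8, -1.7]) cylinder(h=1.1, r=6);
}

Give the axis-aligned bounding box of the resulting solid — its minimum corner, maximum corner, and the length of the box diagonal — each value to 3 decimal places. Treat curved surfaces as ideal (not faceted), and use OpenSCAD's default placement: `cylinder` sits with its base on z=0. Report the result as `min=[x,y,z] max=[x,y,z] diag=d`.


A = translate([-8.8, 8.8, -1.7]) cylinder(h=1.1, r=6) → bbox [-14.8,2.8,-1.7] .. [-2.8,14.8,-0.6]
B = cylinder(h=7.6, r=7.6) → bbox [-7.6,-7.6,0] .. [7.6,7.6,7.6]
lo = A.lo+B.lo = [-14.8-7.6, 2.8-7.6, -1.7+0] = [-22.400,-4.800,-1.700]
hi = A.hi+B.hi = [-2.8+7.6, 14.8+7.6, -0.6+7.6] = [4.800,22.400,7.000]
diag = √(27.2²+27.2²+8.7²) = √1555.37 = 39.438

min=[-22.400,-4.800,-1.700] max=[4.800,22.400,7.000] diag=39.438


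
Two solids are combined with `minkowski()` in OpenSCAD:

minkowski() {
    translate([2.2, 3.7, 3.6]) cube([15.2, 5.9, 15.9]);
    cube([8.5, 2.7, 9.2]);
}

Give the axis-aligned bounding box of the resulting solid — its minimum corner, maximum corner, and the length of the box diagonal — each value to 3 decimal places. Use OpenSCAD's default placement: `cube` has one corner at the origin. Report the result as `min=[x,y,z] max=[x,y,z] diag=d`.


min=[2.200,3.700,3.600] max=[25.900,12.300,28.700] diag=35.576

A = translate([2.2, 3.7, 3.6]) cube([15.2, 5.9, 15.9]) → bbox [2.2,3.7,3.6] .. [17.4,9.6,19.5]
B = cube([8.5, 2.7, 9.2]) → bbox [0,0,0] .. [8.5,2.7,9.2]
lo = A.lo+B.lo = [2.2+0, 3.7+0, 3.6+0] = [2.200,3.700,3.600]
hi = A.hi+B.hi = [17.4+8.5, 9.6+2.7, 19.5+9.2] = [25.900,12.300,28.700]
diag = √(23.7²+8.6²+25.1²) = √1265.66 = 35.576


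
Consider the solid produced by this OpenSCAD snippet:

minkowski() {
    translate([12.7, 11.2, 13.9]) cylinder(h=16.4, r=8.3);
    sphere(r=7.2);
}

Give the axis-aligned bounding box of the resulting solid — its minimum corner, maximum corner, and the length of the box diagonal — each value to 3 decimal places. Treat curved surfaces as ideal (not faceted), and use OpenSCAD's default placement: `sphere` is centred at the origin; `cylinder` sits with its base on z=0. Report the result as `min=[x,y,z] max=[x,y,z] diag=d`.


min=[-2.800,-4.300,6.700] max=[28.200,26.700,37.500] diag=53.578

A = translate([12.7, 11.2, 13.9]) cylinder(h=16.4, r=8.3) → bbox [4.4,2.9,13.9] .. [21,19.5,30.3]
B = sphere(r=7.2) → bbox [-7.2,-7.2,-7.2] .. [7.2,7.2,7.2]
lo = A.lo+B.lo = [4.4-7.2, 2.9-7.2, 13.9-7.2] = [-2.800,-4.300,6.700]
hi = A.hi+B.hi = [21+7.2, 19.5+7.2, 30.3+7.2] = [28.200,26.700,37.500]
diag = √(31²+31²+30.8²) = √2870.64 = 53.578


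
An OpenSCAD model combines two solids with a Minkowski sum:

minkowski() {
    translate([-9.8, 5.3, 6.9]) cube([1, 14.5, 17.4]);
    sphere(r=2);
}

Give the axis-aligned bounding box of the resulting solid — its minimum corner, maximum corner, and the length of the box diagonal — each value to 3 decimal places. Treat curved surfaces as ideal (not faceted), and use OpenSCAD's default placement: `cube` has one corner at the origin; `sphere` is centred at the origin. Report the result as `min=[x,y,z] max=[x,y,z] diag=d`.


A = translate([-9.8, 5.3, 6.9]) cube([1, 14.5, 17.4]) → bbox [-9.8,5.3,6.9] .. [-8.8,19.8,24.3]
B = sphere(r=2) → bbox [-2,-2,-2] .. [2,2,2]
lo = A.lo+B.lo = [-9.8-2, 5.3-2, 6.9-2] = [-11.800,3.300,4.900]
hi = A.hi+B.hi = [-8.8+2, 19.8+2, 24.3+2] = [-6.800,21.800,26.300]
diag = √(5²+18.5²+21.4²) = √825.21 = 28.726

min=[-11.800,3.300,4.900] max=[-6.800,21.800,26.300] diag=28.726


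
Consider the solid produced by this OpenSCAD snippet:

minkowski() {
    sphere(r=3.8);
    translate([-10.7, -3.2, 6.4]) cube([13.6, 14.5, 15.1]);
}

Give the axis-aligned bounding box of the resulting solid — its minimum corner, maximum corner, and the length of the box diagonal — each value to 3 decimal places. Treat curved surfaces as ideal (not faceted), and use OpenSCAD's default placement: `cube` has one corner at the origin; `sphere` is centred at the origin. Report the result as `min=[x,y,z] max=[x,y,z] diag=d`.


A = translate([-10.7, -3.2, 6.4]) cube([13.6, 14.5, 15.1]) → bbox [-10.7,-3.2,6.4] .. [2.9,11.3,21.5]
B = sphere(r=3.8) → bbox [-3.8,-3.8,-3.8] .. [3.8,3.8,3.8]
lo = A.lo+B.lo = [-10.7-3.8, -3.2-3.8, 6.4-3.8] = [-14.500,-7.000,2.600]
hi = A.hi+B.hi = [2.9+3.8, 11.3+3.8, 21.5+3.8] = [6.700,15.100,25.300]
diag = √(21.2²+22.1²+22.7²) = √1453.14 = 38.120

min=[-14.500,-7.000,2.600] max=[6.700,15.100,25.300] diag=38.120


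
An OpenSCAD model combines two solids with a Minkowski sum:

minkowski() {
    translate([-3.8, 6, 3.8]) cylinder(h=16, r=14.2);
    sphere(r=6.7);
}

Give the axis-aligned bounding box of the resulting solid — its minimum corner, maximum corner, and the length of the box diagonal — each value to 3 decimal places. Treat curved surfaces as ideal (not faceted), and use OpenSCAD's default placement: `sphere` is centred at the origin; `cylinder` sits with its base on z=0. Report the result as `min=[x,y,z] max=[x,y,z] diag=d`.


A = translate([-3.8, 6, 3.8]) cylinder(h=16, r=14.2) → bbox [-18,-8.2,3.8] .. [10.4,20.2,19.8]
B = sphere(r=6.7) → bbox [-6.7,-6.7,-6.7] .. [6.7,6.7,6.7]
lo = A.lo+B.lo = [-18-6.7, -8.2-6.7, 3.8-6.7] = [-24.700,-14.900,-2.900]
hi = A.hi+B.hi = [10.4+6.7, 20.2+6.7, 19.8+6.7] = [17.100,26.900,26.500]
diag = √(41.8²+41.8²+29.4²) = √4358.84 = 66.022

min=[-24.700,-14.900,-2.900] max=[17.100,26.900,26.500] diag=66.022


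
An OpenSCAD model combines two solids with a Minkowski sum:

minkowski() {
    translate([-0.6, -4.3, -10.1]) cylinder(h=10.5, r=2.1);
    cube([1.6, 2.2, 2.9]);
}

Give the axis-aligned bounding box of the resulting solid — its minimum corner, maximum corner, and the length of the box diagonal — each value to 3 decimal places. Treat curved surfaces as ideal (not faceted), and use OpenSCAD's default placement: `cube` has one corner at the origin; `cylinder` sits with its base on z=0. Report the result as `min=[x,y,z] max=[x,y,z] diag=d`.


min=[-2.700,-6.400,-10.100] max=[3.100,0.000,3.300] diag=15.942

A = translate([-0.6, -4.3, -10.1]) cylinder(h=10.5, r=2.1) → bbox [-2.7,-6.4,-10.1] .. [1.5,-2.2,0.4]
B = cube([1.6, 2.2, 2.9]) → bbox [0,0,0] .. [1.6,2.2,2.9]
lo = A.lo+B.lo = [-2.7+0, -6.4+0, -10.1+0] = [-2.700,-6.400,-10.100]
hi = A.hi+B.hi = [1.5+1.6, -2.2+2.2, 0.4+2.9] = [3.100,0.000,3.300]
diag = √(5.8²+6.4²+13.4²) = √254.16 = 15.942


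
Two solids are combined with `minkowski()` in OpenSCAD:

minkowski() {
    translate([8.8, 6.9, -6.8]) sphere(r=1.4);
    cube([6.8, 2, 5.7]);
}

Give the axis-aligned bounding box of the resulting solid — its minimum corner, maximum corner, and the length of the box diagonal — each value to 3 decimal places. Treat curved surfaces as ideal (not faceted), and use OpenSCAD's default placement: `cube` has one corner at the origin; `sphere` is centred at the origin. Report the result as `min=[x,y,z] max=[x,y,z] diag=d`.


A = translate([8.8, 6.9, -6.8]) sphere(r=1.4) → bbox [7.4,5.5,-8.2] .. [10.2,8.3,-5.4]
B = cube([6.8, 2, 5.7]) → bbox [0,0,0] .. [6.8,2,5.7]
lo = A.lo+B.lo = [7.4+0, 5.5+0, -8.2+0] = [7.400,5.500,-8.200]
hi = A.hi+B.hi = [10.2+6.8, 8.3+2, -5.4+5.7] = [17.000,10.300,0.300]
diag = √(9.6²+4.8²+8.5²) = √187.45 = 13.691

min=[7.400,5.500,-8.200] max=[17.000,10.300,0.300] diag=13.691


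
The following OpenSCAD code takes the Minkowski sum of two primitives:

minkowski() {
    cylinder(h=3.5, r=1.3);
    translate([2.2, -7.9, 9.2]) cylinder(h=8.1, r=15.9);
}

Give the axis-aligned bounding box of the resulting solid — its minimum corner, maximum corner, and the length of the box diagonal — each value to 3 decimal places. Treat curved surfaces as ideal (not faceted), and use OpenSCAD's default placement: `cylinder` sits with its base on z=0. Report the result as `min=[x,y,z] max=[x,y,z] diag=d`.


min=[-15.000,-25.100,9.200] max=[19.400,9.300,20.800] diag=50.013

A = translate([2.2, -7.9, 9.2]) cylinder(h=8.1, r=15.9) → bbox [-13.7,-23.8,9.2] .. [18.1,8,17.3]
B = cylinder(h=3.5, r=1.3) → bbox [-1.3,-1.3,0] .. [1.3,1.3,3.5]
lo = A.lo+B.lo = [-13.7-1.3, -23.8-1.3, 9.2+0] = [-15.000,-25.100,9.200]
hi = A.hi+B.hi = [18.1+1.3, 8+1.3, 17.3+3.5] = [19.400,9.300,20.800]
diag = √(34.4²+34.4²+11.6²) = √2501.28 = 50.013


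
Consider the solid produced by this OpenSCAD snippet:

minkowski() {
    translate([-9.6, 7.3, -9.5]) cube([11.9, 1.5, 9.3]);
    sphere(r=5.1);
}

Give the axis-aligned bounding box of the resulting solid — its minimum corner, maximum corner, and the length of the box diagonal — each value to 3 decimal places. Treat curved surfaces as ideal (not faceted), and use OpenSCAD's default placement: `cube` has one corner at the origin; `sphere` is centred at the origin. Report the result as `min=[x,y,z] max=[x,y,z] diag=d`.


A = translate([-9.6, 7.3, -9.5]) cube([11.9, 1.5, 9.3]) → bbox [-9.6,7.3,-9.5] .. [2.3,8.8,-0.2]
B = sphere(r=5.1) → bbox [-5.1,-5.1,-5.1] .. [5.1,5.1,5.1]
lo = A.lo+B.lo = [-9.6-5.1, 7.3-5.1, -9.5-5.1] = [-14.700,2.200,-14.600]
hi = A.hi+B.hi = [2.3+5.1, 8.8+5.1, -0.2+5.1] = [7.400,13.900,4.900]
diag = √(22.1²+11.7²+19.5²) = √1005.55 = 31.710

min=[-14.700,2.200,-14.600] max=[7.400,13.900,4.900] diag=31.710


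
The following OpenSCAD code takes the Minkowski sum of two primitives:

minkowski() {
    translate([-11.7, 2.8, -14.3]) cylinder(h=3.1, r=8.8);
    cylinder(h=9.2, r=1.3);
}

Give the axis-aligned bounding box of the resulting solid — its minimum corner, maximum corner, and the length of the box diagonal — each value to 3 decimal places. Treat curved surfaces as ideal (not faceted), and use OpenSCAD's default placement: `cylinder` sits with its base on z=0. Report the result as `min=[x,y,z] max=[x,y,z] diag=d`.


min=[-21.800,-7.300,-14.300] max=[-1.600,12.900,-2.000] diag=31.103

A = translate([-11.7, 2.8, -14.3]) cylinder(h=3.1, r=8.8) → bbox [-20.5,-6,-14.3] .. [-2.9,11.6,-11.2]
B = cylinder(h=9.2, r=1.3) → bbox [-1.3,-1.3,0] .. [1.3,1.3,9.2]
lo = A.lo+B.lo = [-20.5-1.3, -6-1.3, -14.3+0] = [-21.800,-7.300,-14.300]
hi = A.hi+B.hi = [-2.9+1.3, 11.6+1.3, -11.2+9.2] = [-1.600,12.900,-2.000]
diag = √(20.2²+20.2²+12.3²) = √967.37 = 31.103


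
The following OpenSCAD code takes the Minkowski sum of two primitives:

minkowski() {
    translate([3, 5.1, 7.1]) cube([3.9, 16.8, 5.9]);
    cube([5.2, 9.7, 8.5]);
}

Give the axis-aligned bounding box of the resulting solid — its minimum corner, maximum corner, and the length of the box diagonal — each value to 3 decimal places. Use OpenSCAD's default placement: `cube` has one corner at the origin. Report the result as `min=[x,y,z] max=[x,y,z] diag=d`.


min=[3.000,5.100,7.100] max=[12.100,31.600,21.500] diag=31.503

A = translate([3, 5.1, 7.1]) cube([3.9, 16.8, 5.9]) → bbox [3,5.1,7.1] .. [6.9,21.9,13]
B = cube([5.2, 9.7, 8.5]) → bbox [0,0,0] .. [5.2,9.7,8.5]
lo = A.lo+B.lo = [3+0, 5.1+0, 7.1+0] = [3.000,5.100,7.100]
hi = A.hi+B.hi = [6.9+5.2, 21.9+9.7, 13+8.5] = [12.100,31.600,21.500]
diag = √(9.1²+26.5²+14.4²) = √992.42 = 31.503


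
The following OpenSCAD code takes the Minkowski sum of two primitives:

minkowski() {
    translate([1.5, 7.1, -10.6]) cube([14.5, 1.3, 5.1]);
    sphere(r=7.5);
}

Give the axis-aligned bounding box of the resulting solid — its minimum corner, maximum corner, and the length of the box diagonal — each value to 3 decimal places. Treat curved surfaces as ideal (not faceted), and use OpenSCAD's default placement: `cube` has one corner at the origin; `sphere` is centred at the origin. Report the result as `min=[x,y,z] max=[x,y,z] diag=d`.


A = translate([1.5, 7.1, -10.6]) cube([14.5, 1.3, 5.1]) → bbox [1.5,7.1,-10.6] .. [16,8.4,-5.5]
B = sphere(r=7.5) → bbox [-7.5,-7.5,-7.5] .. [7.5,7.5,7.5]
lo = A.lo+B.lo = [1.5-7.5, 7.1-7.5, -10.6-7.5] = [-6.000,-0.400,-18.100]
hi = A.hi+B.hi = [16+7.5, 8.4+7.5, -5.5+7.5] = [23.500,15.900,2.000]
diag = √(29.5²+16.3²+20.1²) = √1539.95 = 39.242

min=[-6.000,-0.400,-18.100] max=[23.500,15.900,2.000] diag=39.242


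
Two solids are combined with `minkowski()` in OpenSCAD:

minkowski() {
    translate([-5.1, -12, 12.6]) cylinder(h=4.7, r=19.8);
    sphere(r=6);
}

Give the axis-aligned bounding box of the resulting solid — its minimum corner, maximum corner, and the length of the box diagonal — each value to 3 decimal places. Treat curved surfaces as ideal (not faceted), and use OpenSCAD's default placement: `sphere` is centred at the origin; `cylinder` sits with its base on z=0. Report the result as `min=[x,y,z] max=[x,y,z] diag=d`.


min=[-30.900,-37.800,6.600] max=[20.700,13.800,23.300] diag=74.860

A = translate([-5.1, -12, 12.6]) cylinder(h=4.7, r=19.8) → bbox [-24.9,-31.8,12.6] .. [14.7,7.8,17.3]
B = sphere(r=6) → bbox [-6,-6,-6] .. [6,6,6]
lo = A.lo+B.lo = [-24.9-6, -31.8-6, 12.6-6] = [-30.900,-37.800,6.600]
hi = A.hi+B.hi = [14.7+6, 7.8+6, 17.3+6] = [20.700,13.800,23.300]
diag = √(51.6²+51.6²+16.7²) = √5604.01 = 74.860


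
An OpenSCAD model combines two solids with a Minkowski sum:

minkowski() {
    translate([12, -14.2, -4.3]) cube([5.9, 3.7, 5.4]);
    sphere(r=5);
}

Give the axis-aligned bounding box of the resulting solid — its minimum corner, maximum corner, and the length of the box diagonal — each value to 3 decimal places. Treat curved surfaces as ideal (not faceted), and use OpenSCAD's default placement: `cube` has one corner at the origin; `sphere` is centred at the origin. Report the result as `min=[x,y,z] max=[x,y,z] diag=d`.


min=[7.000,-19.200,-9.300] max=[22.900,-5.500,6.100] diag=26.032

A = translate([12, -14.2, -4.3]) cube([5.9, 3.7, 5.4]) → bbox [12,-14.2,-4.3] .. [17.9,-10.5,1.1]
B = sphere(r=5) → bbox [-5,-5,-5] .. [5,5,5]
lo = A.lo+B.lo = [12-5, -14.2-5, -4.3-5] = [7.000,-19.200,-9.300]
hi = A.hi+B.hi = [17.9+5, -10.5+5, 1.1+5] = [22.900,-5.500,6.100]
diag = √(15.9²+13.7²+15.4²) = √677.66 = 26.032


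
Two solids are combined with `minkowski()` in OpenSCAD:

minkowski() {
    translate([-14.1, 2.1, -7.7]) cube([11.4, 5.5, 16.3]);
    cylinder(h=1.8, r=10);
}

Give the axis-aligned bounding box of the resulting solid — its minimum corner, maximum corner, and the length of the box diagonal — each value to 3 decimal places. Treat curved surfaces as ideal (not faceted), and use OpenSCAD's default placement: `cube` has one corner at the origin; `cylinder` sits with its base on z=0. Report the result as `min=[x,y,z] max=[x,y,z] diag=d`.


A = translate([-14.1, 2.1, -7.7]) cube([11.4, 5.5, 16.3]) → bbox [-14.1,2.1,-7.7] .. [-2.7,7.6,8.6]
B = cylinder(h=1.8, r=10) → bbox [-10,-10,0] .. [10,10,1.8]
lo = A.lo+B.lo = [-14.1-10, 2.1-10, -7.7+0] = [-24.100,-7.900,-7.700]
hi = A.hi+B.hi = [-2.7+10, 7.6+10, 8.6+1.8] = [7.300,17.600,10.400]
diag = √(31.4²+25.5²+18.1²) = √1963.82 = 44.315

min=[-24.100,-7.900,-7.700] max=[7.300,17.600,10.400] diag=44.315


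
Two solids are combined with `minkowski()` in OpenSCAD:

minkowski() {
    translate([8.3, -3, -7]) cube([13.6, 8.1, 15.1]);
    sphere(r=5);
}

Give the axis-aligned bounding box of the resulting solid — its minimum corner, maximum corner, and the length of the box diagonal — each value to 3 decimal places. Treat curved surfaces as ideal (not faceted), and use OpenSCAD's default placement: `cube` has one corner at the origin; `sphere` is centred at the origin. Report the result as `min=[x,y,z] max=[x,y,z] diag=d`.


A = translate([8.3, -3, -7]) cube([13.6, 8.1, 15.1]) → bbox [8.3,-3,-7] .. [21.9,5.1,8.1]
B = sphere(r=5) → bbox [-5,-5,-5] .. [5,5,5]
lo = A.lo+B.lo = [8.3-5, -3-5, -7-5] = [3.300,-8.000,-12.000]
hi = A.hi+B.hi = [21.9+5, 5.1+5, 8.1+5] = [26.900,10.100,13.100]
diag = √(23.6²+18.1²+25.1²) = √1514.58 = 38.918

min=[3.300,-8.000,-12.000] max=[26.900,10.100,13.100] diag=38.918


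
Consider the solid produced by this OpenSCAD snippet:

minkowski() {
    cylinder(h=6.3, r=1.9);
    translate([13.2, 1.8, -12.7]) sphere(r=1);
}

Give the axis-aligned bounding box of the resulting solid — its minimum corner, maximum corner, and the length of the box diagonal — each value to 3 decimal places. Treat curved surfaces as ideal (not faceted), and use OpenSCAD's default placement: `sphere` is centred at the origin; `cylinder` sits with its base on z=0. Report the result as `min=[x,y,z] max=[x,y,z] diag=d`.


A = translate([13.2, 1.8, -12.7]) sphere(r=1) → bbox [12.2,0.8,-13.7] .. [14.2,2.8,-11.7]
B = cylinder(h=6.3, r=1.9) → bbox [-1.9,-1.9,0] .. [1.9,1.9,6.3]
lo = A.lo+B.lo = [12.2-1.9, 0.8-1.9, -13.7+0] = [10.300,-1.100,-13.700]
hi = A.hi+B.hi = [14.2+1.9, 2.8+1.9, -11.7+6.3] = [16.100,4.700,-5.400]
diag = √(5.8²+5.8²+8.3²) = √136.17 = 11.669

min=[10.300,-1.100,-13.700] max=[16.100,4.700,-5.400] diag=11.669


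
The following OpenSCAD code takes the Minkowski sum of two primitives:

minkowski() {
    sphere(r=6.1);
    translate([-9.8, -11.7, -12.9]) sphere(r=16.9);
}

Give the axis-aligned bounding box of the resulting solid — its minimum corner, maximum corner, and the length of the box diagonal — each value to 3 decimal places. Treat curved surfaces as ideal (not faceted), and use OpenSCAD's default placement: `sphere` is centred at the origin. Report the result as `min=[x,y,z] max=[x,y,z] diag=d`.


A = translate([-9.8, -11.7, -12.9]) sphere(r=16.9) → bbox [-26.7,-28.6,-29.8] .. [7.1,5.2,4]
B = sphere(r=6.1) → bbox [-6.1,-6.1,-6.1] .. [6.1,6.1,6.1]
lo = A.lo+B.lo = [-26.7-6.1, -28.6-6.1, -29.8-6.1] = [-32.800,-34.700,-35.900]
hi = A.hi+B.hi = [7.1+6.1, 5.2+6.1, 4+6.1] = [13.200,11.300,10.100]
diag = √(46²+46²+46²) = √6348 = 79.674

min=[-32.800,-34.700,-35.900] max=[13.200,11.300,10.100] diag=79.674


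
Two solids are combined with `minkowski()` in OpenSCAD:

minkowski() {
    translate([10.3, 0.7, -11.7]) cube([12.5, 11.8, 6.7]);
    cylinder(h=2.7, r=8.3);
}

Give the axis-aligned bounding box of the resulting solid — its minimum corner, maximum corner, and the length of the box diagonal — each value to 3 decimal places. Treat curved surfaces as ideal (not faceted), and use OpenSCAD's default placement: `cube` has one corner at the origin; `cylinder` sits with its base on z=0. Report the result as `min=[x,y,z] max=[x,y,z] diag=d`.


min=[2.000,-7.600,-11.700] max=[31.100,20.800,-2.300] diag=41.734

A = translate([10.3, 0.7, -11.7]) cube([12.5, 11.8, 6.7]) → bbox [10.3,0.7,-11.7] .. [22.8,12.5,-5]
B = cylinder(h=2.7, r=8.3) → bbox [-8.3,-8.3,0] .. [8.3,8.3,2.7]
lo = A.lo+B.lo = [10.3-8.3, 0.7-8.3, -11.7+0] = [2.000,-7.600,-11.700]
hi = A.hi+B.hi = [22.8+8.3, 12.5+8.3, -5+2.7] = [31.100,20.800,-2.300]
diag = √(29.1²+28.4²+9.4²) = √1741.73 = 41.734


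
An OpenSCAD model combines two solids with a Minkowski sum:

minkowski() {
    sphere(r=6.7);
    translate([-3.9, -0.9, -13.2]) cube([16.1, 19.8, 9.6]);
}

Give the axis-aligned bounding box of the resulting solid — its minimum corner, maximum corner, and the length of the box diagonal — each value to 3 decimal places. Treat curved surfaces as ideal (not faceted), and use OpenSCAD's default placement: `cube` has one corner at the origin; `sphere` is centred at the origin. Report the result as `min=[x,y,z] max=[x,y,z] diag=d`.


min=[-10.600,-7.600,-19.900] max=[18.900,25.600,3.100] diag=50.015

A = translate([-3.9, -0.9, -13.2]) cube([16.1, 19.8, 9.6]) → bbox [-3.9,-0.9,-13.2] .. [12.2,18.9,-3.6]
B = sphere(r=6.7) → bbox [-6.7,-6.7,-6.7] .. [6.7,6.7,6.7]
lo = A.lo+B.lo = [-3.9-6.7, -0.9-6.7, -13.2-6.7] = [-10.600,-7.600,-19.900]
hi = A.hi+B.hi = [12.2+6.7, 18.9+6.7, -3.6+6.7] = [18.900,25.600,3.100]
diag = √(29.5²+33.2²+23²) = √2501.49 = 50.015


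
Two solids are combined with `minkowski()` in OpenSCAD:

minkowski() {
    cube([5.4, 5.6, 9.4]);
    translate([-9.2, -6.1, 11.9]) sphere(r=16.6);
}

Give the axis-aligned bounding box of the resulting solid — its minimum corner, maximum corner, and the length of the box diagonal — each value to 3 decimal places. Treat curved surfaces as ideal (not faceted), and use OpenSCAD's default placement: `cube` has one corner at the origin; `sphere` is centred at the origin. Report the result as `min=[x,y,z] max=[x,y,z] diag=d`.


min=[-25.800,-22.700,-4.700] max=[12.800,16.100,37.900] diag=69.355

A = translate([-9.2, -6.1, 11.9]) sphere(r=16.6) → bbox [-25.8,-22.7,-4.7] .. [7.4,10.5,28.5]
B = cube([5.4, 5.6, 9.4]) → bbox [0,0,0] .. [5.4,5.6,9.4]
lo = A.lo+B.lo = [-25.8+0, -22.7+0, -4.7+0] = [-25.800,-22.700,-4.700]
hi = A.hi+B.hi = [7.4+5.4, 10.5+5.6, 28.5+9.4] = [12.800,16.100,37.900]
diag = √(38.6²+38.8²+42.6²) = √4810.16 = 69.355


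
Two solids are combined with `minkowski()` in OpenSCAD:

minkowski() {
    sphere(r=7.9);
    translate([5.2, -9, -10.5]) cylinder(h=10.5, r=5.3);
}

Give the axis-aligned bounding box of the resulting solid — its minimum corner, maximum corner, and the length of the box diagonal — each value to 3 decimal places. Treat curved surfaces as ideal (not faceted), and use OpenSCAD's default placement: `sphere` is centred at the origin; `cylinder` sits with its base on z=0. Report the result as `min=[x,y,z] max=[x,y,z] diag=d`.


A = translate([5.2, -9, -10.5]) cylinder(h=10.5, r=5.3) → bbox [-0.1,-14.3,-10.5] .. [10.5,-3.7,0]
B = sphere(r=7.9) → bbox [-7.9,-7.9,-7.9] .. [7.9,7.9,7.9]
lo = A.lo+B.lo = [-0.1-7.9, -14.3-7.9, -10.5-7.9] = [-8.000,-22.200,-18.400]
hi = A.hi+B.hi = [10.5+7.9, -3.7+7.9, 0+7.9] = [18.400,4.200,7.900]
diag = √(26.4²+26.4²+26.3²) = √2085.61 = 45.668

min=[-8.000,-22.200,-18.400] max=[18.400,4.200,7.900] diag=45.668


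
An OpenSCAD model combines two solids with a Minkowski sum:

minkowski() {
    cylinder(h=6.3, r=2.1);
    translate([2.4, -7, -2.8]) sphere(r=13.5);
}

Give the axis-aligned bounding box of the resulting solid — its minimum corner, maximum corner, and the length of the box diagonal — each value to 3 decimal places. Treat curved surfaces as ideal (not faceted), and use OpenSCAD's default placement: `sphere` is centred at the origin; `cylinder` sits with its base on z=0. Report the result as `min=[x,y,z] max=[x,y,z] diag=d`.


A = translate([2.4, -7, -2.8]) sphere(r=13.5) → bbox [-11.1,-20.5,-16.3] .. [15.9,6.5,10.7]
B = cylinder(h=6.3, r=2.1) → bbox [-2.1,-2.1,0] .. [2.1,2.1,6.3]
lo = A.lo+B.lo = [-11.1-2.1, -20.5-2.1, -16.3+0] = [-13.200,-22.600,-16.300]
hi = A.hi+B.hi = [15.9+2.1, 6.5+2.1, 10.7+6.3] = [18.000,8.600,17.000]
diag = √(31.2²+31.2²+33.3²) = √3055.77 = 55.279

min=[-13.200,-22.600,-16.300] max=[18.000,8.600,17.000] diag=55.279


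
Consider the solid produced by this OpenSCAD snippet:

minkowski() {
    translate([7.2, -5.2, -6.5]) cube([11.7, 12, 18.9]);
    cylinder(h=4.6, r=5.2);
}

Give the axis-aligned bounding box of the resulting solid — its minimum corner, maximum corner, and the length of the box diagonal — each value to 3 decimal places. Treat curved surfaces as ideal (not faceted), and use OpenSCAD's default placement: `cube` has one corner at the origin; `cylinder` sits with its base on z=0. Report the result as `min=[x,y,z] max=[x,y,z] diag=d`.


min=[2.000,-10.400,-6.500] max=[24.100,12.000,17.000] diag=39.274

A = translate([7.2, -5.2, -6.5]) cube([11.7, 12, 18.9]) → bbox [7.2,-5.2,-6.5] .. [18.9,6.8,12.4]
B = cylinder(h=4.6, r=5.2) → bbox [-5.2,-5.2,0] .. [5.2,5.2,4.6]
lo = A.lo+B.lo = [7.2-5.2, -5.2-5.2, -6.5+0] = [2.000,-10.400,-6.500]
hi = A.hi+B.hi = [18.9+5.2, 6.8+5.2, 12.4+4.6] = [24.100,12.000,17.000]
diag = √(22.1²+22.4²+23.5²) = √1542.42 = 39.274


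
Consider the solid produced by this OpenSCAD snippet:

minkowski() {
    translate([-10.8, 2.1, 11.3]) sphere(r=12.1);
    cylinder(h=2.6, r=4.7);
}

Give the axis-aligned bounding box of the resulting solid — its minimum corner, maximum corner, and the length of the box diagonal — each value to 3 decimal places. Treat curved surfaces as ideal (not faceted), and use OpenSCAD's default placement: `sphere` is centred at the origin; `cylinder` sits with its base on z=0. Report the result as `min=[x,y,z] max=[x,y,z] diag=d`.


A = translate([-10.8, 2.1, 11.3]) sphere(r=12.1) → bbox [-22.9,-10,-0.8] .. [1.3,14.2,23.4]
B = cylinder(h=2.6, r=4.7) → bbox [-4.7,-4.7,0] .. [4.7,4.7,2.6]
lo = A.lo+B.lo = [-22.9-4.7, -10-4.7, -0.8+0] = [-27.600,-14.700,-0.800]
hi = A.hi+B.hi = [1.3+4.7, 14.2+4.7, 23.4+2.6] = [6.000,18.900,26.000]
diag = √(33.6²+33.6²+26.8²) = √2976.16 = 54.554

min=[-27.600,-14.700,-0.800] max=[6.000,18.900,26.000] diag=54.554


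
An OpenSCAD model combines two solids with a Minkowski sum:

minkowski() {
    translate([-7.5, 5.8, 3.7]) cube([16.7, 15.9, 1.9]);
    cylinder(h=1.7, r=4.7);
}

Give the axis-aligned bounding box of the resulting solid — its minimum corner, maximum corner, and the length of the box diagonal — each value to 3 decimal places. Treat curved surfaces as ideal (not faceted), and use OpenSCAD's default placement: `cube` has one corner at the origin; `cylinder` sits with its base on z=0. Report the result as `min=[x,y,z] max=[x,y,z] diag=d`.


min=[-12.200,1.100,3.700] max=[13.900,26.400,7.300] diag=36.528

A = translate([-7.5, 5.8, 3.7]) cube([16.7, 15.9, 1.9]) → bbox [-7.5,5.8,3.7] .. [9.2,21.7,5.6]
B = cylinder(h=1.7, r=4.7) → bbox [-4.7,-4.7,0] .. [4.7,4.7,1.7]
lo = A.lo+B.lo = [-7.5-4.7, 5.8-4.7, 3.7+0] = [-12.200,1.100,3.700]
hi = A.hi+B.hi = [9.2+4.7, 21.7+4.7, 5.6+1.7] = [13.900,26.400,7.300]
diag = √(26.1²+25.3²+3.6²) = √1334.26 = 36.528


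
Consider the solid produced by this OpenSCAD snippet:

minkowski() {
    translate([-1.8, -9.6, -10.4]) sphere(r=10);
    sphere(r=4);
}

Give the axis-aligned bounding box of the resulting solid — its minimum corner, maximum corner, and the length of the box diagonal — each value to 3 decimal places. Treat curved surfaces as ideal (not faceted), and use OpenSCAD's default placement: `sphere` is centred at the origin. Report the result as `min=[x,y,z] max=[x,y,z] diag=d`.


A = translate([-1.8, -9.6, -10.4]) sphere(r=10) → bbox [-11.8,-19.6,-20.4] .. [8.2,0.4,-0.4]
B = sphere(r=4) → bbox [-4,-4,-4] .. [4,4,4]
lo = A.lo+B.lo = [-11.8-4, -19.6-4, -20.4-4] = [-15.800,-23.600,-24.400]
hi = A.hi+B.hi = [8.2+4, 0.4+4, -0.4+4] = [12.200,4.400,3.600]
diag = √(28²+28²+28²) = √2352 = 48.497

min=[-15.800,-23.600,-24.400] max=[12.200,4.400,3.600] diag=48.497


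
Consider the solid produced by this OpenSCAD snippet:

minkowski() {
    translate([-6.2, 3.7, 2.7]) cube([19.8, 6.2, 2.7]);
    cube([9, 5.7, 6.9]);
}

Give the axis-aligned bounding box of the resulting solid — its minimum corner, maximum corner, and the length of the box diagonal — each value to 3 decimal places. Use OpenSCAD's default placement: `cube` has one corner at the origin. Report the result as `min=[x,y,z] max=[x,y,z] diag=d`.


min=[-6.200,3.700,2.700] max=[22.600,15.600,12.300] diag=32.607

A = translate([-6.2, 3.7, 2.7]) cube([19.8, 6.2, 2.7]) → bbox [-6.2,3.7,2.7] .. [13.6,9.9,5.4]
B = cube([9, 5.7, 6.9]) → bbox [0,0,0] .. [9,5.7,6.9]
lo = A.lo+B.lo = [-6.2+0, 3.7+0, 2.7+0] = [-6.200,3.700,2.700]
hi = A.hi+B.hi = [13.6+9, 9.9+5.7, 5.4+6.9] = [22.600,15.600,12.300]
diag = √(28.8²+11.9²+9.6²) = √1063.21 = 32.607


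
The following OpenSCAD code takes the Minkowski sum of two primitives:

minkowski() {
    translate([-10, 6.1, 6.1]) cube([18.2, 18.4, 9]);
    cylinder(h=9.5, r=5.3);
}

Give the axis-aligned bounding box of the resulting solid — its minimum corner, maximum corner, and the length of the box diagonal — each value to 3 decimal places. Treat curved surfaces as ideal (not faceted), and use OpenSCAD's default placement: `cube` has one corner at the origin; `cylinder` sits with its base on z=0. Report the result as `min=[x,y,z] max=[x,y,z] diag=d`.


A = translate([-10, 6.1, 6.1]) cube([18.2, 18.4, 9]) → bbox [-10,6.1,6.1] .. [8.2,24.5,15.1]
B = cylinder(h=9.5, r=5.3) → bbox [-5.3,-5.3,0] .. [5.3,5.3,9.5]
lo = A.lo+B.lo = [-10-5.3, 6.1-5.3, 6.1+0] = [-15.300,0.800,6.100]
hi = A.hi+B.hi = [8.2+5.3, 24.5+5.3, 15.1+9.5] = [13.500,29.800,24.600]
diag = √(28.8²+29²+18.5²) = √2012.69 = 44.863

min=[-15.300,0.800,6.100] max=[13.500,29.800,24.600] diag=44.863


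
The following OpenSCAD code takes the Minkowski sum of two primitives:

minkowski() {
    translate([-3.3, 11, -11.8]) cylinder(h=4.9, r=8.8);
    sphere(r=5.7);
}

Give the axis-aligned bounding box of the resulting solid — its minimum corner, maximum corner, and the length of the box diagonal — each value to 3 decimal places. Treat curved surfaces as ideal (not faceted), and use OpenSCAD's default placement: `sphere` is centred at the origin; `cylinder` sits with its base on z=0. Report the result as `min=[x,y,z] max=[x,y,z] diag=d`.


min=[-17.800,-3.500,-17.500] max=[11.200,25.500,-1.200] diag=44.133

A = translate([-3.3, 11, -11.8]) cylinder(h=4.9, r=8.8) → bbox [-12.1,2.2,-11.8] .. [5.5,19.8,-6.9]
B = sphere(r=5.7) → bbox [-5.7,-5.7,-5.7] .. [5.7,5.7,5.7]
lo = A.lo+B.lo = [-12.1-5.7, 2.2-5.7, -11.8-5.7] = [-17.800,-3.500,-17.500]
hi = A.hi+B.hi = [5.5+5.7, 19.8+5.7, -6.9+5.7] = [11.200,25.500,-1.200]
diag = √(29²+29²+16.3²) = √1947.69 = 44.133


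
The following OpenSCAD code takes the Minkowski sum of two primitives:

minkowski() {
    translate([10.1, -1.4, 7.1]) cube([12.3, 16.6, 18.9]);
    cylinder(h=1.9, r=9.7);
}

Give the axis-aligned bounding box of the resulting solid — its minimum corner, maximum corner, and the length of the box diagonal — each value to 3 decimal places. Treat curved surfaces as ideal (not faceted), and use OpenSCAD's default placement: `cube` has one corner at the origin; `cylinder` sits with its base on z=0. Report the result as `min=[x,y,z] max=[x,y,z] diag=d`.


A = translate([10.1, -1.4, 7.1]) cube([12.3, 16.6, 18.9]) → bbox [10.1,-1.4,7.1] .. [22.4,15.2,26]
B = cylinder(h=1.9, r=9.7) → bbox [-9.7,-9.7,0] .. [9.7,9.7,1.9]
lo = A.lo+B.lo = [10.1-9.7, -1.4-9.7, 7.1+0] = [0.400,-11.100,7.100]
hi = A.hi+B.hi = [22.4+9.7, 15.2+9.7, 26+1.9] = [32.100,24.900,27.900]
diag = √(31.7²+36²+20.8²) = √2733.53 = 52.283

min=[0.400,-11.100,7.100] max=[32.100,24.900,27.900] diag=52.283


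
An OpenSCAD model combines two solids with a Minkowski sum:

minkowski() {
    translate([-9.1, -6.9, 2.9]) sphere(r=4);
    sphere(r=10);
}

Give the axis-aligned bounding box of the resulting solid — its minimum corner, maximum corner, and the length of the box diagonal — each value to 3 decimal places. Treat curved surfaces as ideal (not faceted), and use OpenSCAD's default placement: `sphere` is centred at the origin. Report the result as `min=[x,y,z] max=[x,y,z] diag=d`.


A = translate([-9.1, -6.9, 2.9]) sphere(r=4) → bbox [-13.1,-10.9,-1.1] .. [-5.1,-2.9,6.9]
B = sphere(r=10) → bbox [-10,-10,-10] .. [10,10,10]
lo = A.lo+B.lo = [-13.1-10, -10.9-10, -1.1-10] = [-23.100,-20.900,-11.100]
hi = A.hi+B.hi = [-5.1+10, -2.9+10, 6.9+10] = [4.900,7.100,16.900]
diag = √(28²+28²+28²) = √2352 = 48.497

min=[-23.100,-20.900,-11.100] max=[4.900,7.100,16.900] diag=48.497


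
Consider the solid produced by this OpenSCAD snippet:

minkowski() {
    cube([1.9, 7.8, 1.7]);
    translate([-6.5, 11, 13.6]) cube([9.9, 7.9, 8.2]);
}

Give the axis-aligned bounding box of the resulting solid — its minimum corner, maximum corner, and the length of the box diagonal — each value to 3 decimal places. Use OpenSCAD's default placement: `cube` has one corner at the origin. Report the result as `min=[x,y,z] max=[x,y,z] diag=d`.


min=[-6.500,11.000,13.600] max=[5.300,26.700,23.500] diag=21.994

A = translate([-6.5, 11, 13.6]) cube([9.9, 7.9, 8.2]) → bbox [-6.5,11,13.6] .. [3.4,18.9,21.8]
B = cube([1.9, 7.8, 1.7]) → bbox [0,0,0] .. [1.9,7.8,1.7]
lo = A.lo+B.lo = [-6.5+0, 11+0, 13.6+0] = [-6.500,11.000,13.600]
hi = A.hi+B.hi = [3.4+1.9, 18.9+7.8, 21.8+1.7] = [5.300,26.700,23.500]
diag = √(11.8²+15.7²+9.9²) = √483.74 = 21.994


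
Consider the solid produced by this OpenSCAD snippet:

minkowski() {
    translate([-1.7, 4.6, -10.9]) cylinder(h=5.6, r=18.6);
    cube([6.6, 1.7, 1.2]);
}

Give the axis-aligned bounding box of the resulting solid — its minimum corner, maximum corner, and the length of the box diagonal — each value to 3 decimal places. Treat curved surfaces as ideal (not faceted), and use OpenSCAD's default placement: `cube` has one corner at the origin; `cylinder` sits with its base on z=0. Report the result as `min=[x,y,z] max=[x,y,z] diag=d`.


min=[-20.300,-14.000,-10.900] max=[23.500,24.900,-4.100] diag=58.974

A = translate([-1.7, 4.6, -10.9]) cylinder(h=5.6, r=18.6) → bbox [-20.3,-14,-10.9] .. [16.9,23.2,-5.3]
B = cube([6.6, 1.7, 1.2]) → bbox [0,0,0] .. [6.6,1.7,1.2]
lo = A.lo+B.lo = [-20.3+0, -14+0, -10.9+0] = [-20.300,-14.000,-10.900]
hi = A.hi+B.hi = [16.9+6.6, 23.2+1.7, -5.3+1.2] = [23.500,24.900,-4.100]
diag = √(43.8²+38.9²+6.8²) = √3477.89 = 58.974


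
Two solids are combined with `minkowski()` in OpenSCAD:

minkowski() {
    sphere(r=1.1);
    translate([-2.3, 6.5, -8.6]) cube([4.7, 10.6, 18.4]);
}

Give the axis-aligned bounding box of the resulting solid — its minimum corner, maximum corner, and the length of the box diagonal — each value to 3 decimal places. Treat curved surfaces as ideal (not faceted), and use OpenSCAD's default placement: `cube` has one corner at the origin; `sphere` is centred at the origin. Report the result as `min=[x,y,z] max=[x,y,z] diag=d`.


min=[-3.400,5.400,-9.700] max=[3.500,18.200,10.900] diag=25.215

A = translate([-2.3, 6.5, -8.6]) cube([4.7, 10.6, 18.4]) → bbox [-2.3,6.5,-8.6] .. [2.4,17.1,9.8]
B = sphere(r=1.1) → bbox [-1.1,-1.1,-1.1] .. [1.1,1.1,1.1]
lo = A.lo+B.lo = [-2.3-1.1, 6.5-1.1, -8.6-1.1] = [-3.400,5.400,-9.700]
hi = A.hi+B.hi = [2.4+1.1, 17.1+1.1, 9.8+1.1] = [3.500,18.200,10.900]
diag = √(6.9²+12.8²+20.6²) = √635.81 = 25.215


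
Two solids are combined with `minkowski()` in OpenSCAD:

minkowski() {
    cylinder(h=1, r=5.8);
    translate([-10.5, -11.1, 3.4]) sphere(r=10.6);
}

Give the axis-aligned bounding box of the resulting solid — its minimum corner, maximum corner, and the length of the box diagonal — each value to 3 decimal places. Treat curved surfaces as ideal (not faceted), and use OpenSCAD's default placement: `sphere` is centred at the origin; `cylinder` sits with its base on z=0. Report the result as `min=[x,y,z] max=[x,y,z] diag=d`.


A = translate([-10.5, -11.1, 3.4]) sphere(r=10.6) → bbox [-21.1,-21.7,-7.2] .. [0.1,-0.5,14]
B = cylinder(h=1, r=5.8) → bbox [-5.8,-5.8,0] .. [5.8,5.8,1]
lo = A.lo+B.lo = [-21.1-5.8, -21.7-5.8, -7.2+0] = [-26.900,-27.500,-7.200]
hi = A.hi+B.hi = [0.1+5.8, -0.5+5.8, 14+1] = [5.900,5.300,15.000]
diag = √(32.8²+32.8²+22.2²) = √2644.52 = 51.425

min=[-26.900,-27.500,-7.200] max=[5.900,5.300,15.000] diag=51.425
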